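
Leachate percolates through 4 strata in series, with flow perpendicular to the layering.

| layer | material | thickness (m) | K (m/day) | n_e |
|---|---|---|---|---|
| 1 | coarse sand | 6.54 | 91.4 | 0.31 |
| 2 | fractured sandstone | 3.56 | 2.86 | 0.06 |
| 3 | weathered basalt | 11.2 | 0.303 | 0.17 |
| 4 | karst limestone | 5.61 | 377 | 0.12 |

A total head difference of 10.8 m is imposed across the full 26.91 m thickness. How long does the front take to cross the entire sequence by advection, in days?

With flow normal to the layers, continuity requires the same specific discharge q through every layer.
Σ(b_i/K_i) = 6.54/91.4 + 3.56/2.86 + 11.2/0.303 + 5.61/377 = 38.29 d.
q = Δh / Σ(b_i/K_i) = 10.8 / 38.29 = 0.2820 m/day.
In each layer the seepage velocity is v_i = q/n_i, so the layer transit time is t_i = b_i·n_i / q:
  layer 1 (coarse sand): t_1 = 6.54 × 0.31 / 0.2820 = 7.189 d
  layer 2 (fractured sandstone): t_2 = 3.56 × 0.06 / 0.2820 = 0.7574 d
  layer 3 (weathered basalt): t_3 = 11.2 × 0.17 / 0.2820 = 6.751 d
  layer 4 (karst limestone): t_4 = 5.61 × 0.12 / 0.2820 = 2.387 d
Total t = Σ t_i = 17.08 days.

17.1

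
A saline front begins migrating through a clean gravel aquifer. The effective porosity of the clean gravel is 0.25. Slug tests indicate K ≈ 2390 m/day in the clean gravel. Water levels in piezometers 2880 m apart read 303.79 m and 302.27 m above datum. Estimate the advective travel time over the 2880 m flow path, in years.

1.56

Hydraulic gradient i = (303.79 − 302.27) / 2880 = 1.52 / 2880 = 0.0005278.
Darcy flux q = K · i = 2390 × 0.0005278 = 1.261 m/day.
Seepage velocity v = q / n_e = 1.261 / 0.25 = 5.046 m/day.
Travel time t = L / v = 2880 / 5.046 = 570.8 days = 1.563 years.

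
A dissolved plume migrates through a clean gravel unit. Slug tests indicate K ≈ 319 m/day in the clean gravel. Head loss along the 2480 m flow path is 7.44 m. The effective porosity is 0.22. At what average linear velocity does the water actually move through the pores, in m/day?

Hydraulic gradient i = Δh / L = 7.44 / 2480 = 0.003000.
Darcy flux q = K · i = 319.0 × 0.003000 = 0.9570 m/day.
Seepage velocity v = q / n_e = 0.9570 / 0.22 = 4.350 m/day.

4.35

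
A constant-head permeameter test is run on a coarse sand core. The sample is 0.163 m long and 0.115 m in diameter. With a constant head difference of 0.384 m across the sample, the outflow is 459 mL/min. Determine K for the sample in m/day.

27.0

Cross-sectional area A = π·(d/2)² = π × (0.115/2)² = 0.01039 m².
Convert discharge: 459 mL/min = 7.650e-06 m³/s.
Darcy's law rearranged: K = Q·L / (A·Δh) = 7.650e-06 × 0.163 / (0.01039 × 0.384) = 0.0003126 m/s = 27.01 m/day.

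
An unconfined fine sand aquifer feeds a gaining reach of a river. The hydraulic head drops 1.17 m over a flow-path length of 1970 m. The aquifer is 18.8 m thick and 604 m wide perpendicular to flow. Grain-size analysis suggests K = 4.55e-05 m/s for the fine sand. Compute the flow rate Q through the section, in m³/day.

Convert K: 4.55e-05 m/s × 86400 = 3.931 m/day.
Cross-sectional area A = 604 × 18.8 = 11355 m².
Hydraulic gradient i = Δh / L = 1.17 / 1970 = 0.0005939.
Darcy's law: Q = K · A · i = 3.931 × 11355 × 0.0005939 = 26.51 m³/day.

26.5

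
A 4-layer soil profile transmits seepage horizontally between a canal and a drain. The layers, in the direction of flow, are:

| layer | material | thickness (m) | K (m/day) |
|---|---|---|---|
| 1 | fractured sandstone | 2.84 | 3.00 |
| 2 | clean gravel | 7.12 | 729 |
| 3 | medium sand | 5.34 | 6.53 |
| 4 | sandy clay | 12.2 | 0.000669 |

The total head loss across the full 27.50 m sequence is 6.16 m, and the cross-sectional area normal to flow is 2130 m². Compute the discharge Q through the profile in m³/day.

0.719

Flow is perpendicular to layering, so the layers act in series and the equivalent K is the thickness-weighted harmonic mean.
Total thickness L = 2.84 + 7.12 + 5.34 + 12.2 = 27.50 m.
Σ(b_i/K_i) = 2.84/3.00 + 7.12/729 + 5.34/6.53 + 12.2/0.000669 = 18238 d.
K_eq = L / Σ(b_i/K_i) = 27.50 / 18238 = 0.001508 m/day.
Q = K_eq · A · (Δh/L) = 0.001508 × 2130 × (6.16/27.50) = 0.7194 m³/day.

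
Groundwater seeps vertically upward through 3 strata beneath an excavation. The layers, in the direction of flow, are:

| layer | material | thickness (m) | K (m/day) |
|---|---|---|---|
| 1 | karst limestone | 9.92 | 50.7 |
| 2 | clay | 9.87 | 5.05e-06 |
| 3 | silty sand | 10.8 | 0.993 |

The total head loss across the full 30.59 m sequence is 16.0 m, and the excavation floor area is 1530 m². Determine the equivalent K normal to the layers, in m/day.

Flow is perpendicular to layering, so the layers act in series and the equivalent K is the thickness-weighted harmonic mean.
Total thickness L = 9.92 + 9.87 + 10.8 = 30.59 m.
Σ(b_i/K_i) = 9.92/50.7 + 9.87/5.05e-06 + 10.8/0.993 = 1.954e+06 d.
K_eq = L / Σ(b_i/K_i) = 30.59 / 1.954e+06 = 1.565e-05 m/day.

1.57e-05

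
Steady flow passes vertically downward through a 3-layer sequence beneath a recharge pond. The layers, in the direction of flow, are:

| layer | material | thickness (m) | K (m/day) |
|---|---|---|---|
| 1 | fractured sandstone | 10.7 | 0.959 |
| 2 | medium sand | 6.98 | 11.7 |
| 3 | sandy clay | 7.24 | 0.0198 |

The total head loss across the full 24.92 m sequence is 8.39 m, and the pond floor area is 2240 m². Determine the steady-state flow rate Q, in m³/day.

49.8

Flow is perpendicular to layering, so the layers act in series and the equivalent K is the thickness-weighted harmonic mean.
Total thickness L = 10.7 + 6.98 + 7.24 = 24.92 m.
Σ(b_i/K_i) = 10.7/0.959 + 6.98/11.7 + 7.24/0.0198 = 377.4 d.
K_eq = L / Σ(b_i/K_i) = 24.92 / 377.4 = 0.06603 m/day.
Q = K_eq · A · (Δh/L) = 0.06603 × 2240 × (8.39/24.92) = 49.80 m³/day.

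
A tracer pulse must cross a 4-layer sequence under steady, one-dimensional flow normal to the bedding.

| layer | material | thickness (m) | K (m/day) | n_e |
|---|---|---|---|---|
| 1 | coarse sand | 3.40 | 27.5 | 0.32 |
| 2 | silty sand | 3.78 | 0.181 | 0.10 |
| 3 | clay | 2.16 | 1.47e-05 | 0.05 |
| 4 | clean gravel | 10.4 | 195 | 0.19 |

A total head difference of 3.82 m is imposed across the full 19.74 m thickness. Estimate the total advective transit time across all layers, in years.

374

With flow normal to the layers, continuity requires the same specific discharge q through every layer.
Σ(b_i/K_i) = 3.40/27.5 + 3.78/0.181 + 2.16/1.47e-05 + 10.4/195 = 1.470e+05 d.
q = Δh / Σ(b_i/K_i) = 3.82 / 1.470e+05 = 2.599e-05 m/day.
In each layer the seepage velocity is v_i = q/n_i, so the layer transit time is t_i = b_i·n_i / q:
  layer 1 (coarse sand): t_1 = 3.40 × 0.32 / 2.599e-05 = 41857 d
  layer 2 (silty sand): t_2 = 3.78 × 0.10 / 2.599e-05 = 14542 d
  layer 3 (clay): t_3 = 2.16 × 0.05 / 2.599e-05 = 4155 d
  layer 4 (clean gravel): t_4 = 10.4 × 0.19 / 2.599e-05 = 76019 d
Total t = Σ t_i = 1.366e+05 days = 373.9 years.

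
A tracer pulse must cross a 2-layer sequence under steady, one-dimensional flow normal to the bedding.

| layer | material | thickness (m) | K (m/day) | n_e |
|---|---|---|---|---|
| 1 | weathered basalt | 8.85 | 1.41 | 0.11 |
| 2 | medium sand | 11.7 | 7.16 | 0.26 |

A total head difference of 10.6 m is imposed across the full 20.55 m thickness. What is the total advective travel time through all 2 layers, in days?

3.00

With flow normal to the layers, continuity requires the same specific discharge q through every layer.
Σ(b_i/K_i) = 8.85/1.41 + 11.7/7.16 = 7.911 d.
q = Δh / Σ(b_i/K_i) = 10.6 / 7.911 = 1.340 m/day.
In each layer the seepage velocity is v_i = q/n_i, so the layer transit time is t_i = b_i·n_i / q:
  layer 1 (weathered basalt): t_1 = 8.85 × 0.11 / 1.340 = 0.7265 d
  layer 2 (medium sand): t_2 = 11.7 × 0.26 / 1.340 = 2.270 d
Total t = Σ t_i = 2.997 days.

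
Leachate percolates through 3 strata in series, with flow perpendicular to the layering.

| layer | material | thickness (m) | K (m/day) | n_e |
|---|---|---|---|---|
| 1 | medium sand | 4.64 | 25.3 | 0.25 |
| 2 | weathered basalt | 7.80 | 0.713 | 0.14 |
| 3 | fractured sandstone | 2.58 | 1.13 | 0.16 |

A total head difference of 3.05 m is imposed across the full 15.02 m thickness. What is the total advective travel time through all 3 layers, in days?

11.7

With flow normal to the layers, continuity requires the same specific discharge q through every layer.
Σ(b_i/K_i) = 4.64/25.3 + 7.80/0.713 + 2.58/1.13 = 13.41 d.
q = Δh / Σ(b_i/K_i) = 3.05 / 13.41 = 0.2275 m/day.
In each layer the seepage velocity is v_i = q/n_i, so the layer transit time is t_i = b_i·n_i / q:
  layer 1 (medium sand): t_1 = 4.64 × 0.25 / 0.2275 = 5.099 d
  layer 2 (weathered basalt): t_2 = 7.80 × 0.14 / 0.2275 = 4.800 d
  layer 3 (fractured sandstone): t_3 = 2.58 × 0.16 / 0.2275 = 1.814 d
Total t = Σ t_i = 11.71 days.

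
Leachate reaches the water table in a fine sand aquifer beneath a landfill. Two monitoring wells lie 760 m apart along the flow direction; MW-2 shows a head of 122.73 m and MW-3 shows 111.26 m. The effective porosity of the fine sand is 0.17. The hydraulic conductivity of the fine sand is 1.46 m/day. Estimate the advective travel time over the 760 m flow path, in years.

Hydraulic gradient i = (122.73 − 111.26) / 760 = 11.47 / 760 = 0.01509.
Darcy flux q = K · i = 1.460 × 0.01509 = 0.02203 m/day.
Seepage velocity v = q / n_e = 0.02203 / 0.17 = 0.1296 m/day.
Travel time t = L / v = 760 / 0.1296 = 5864 days = 16.05 years.

16.1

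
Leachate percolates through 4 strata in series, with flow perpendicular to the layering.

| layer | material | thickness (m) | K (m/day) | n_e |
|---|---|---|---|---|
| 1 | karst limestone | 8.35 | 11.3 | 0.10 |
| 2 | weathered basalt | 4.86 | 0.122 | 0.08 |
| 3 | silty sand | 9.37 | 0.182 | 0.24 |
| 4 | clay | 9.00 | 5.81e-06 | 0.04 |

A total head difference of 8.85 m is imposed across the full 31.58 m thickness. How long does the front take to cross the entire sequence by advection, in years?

1840

With flow normal to the layers, continuity requires the same specific discharge q through every layer.
Σ(b_i/K_i) = 8.35/11.3 + 4.86/0.122 + 9.37/0.182 + 9.00/5.81e-06 = 1.549e+06 d.
q = Δh / Σ(b_i/K_i) = 8.85 / 1.549e+06 = 5.713e-06 m/day.
In each layer the seepage velocity is v_i = q/n_i, so the layer transit time is t_i = b_i·n_i / q:
  layer 1 (karst limestone): t_1 = 8.35 × 0.10 / 5.713e-06 = 1.462e+05 d
  layer 2 (weathered basalt): t_2 = 4.86 × 0.08 / 5.713e-06 = 68057 d
  layer 3 (silty sand): t_3 = 9.37 × 0.24 / 5.713e-06 = 3.936e+05 d
  layer 4 (clay): t_4 = 9.00 × 0.04 / 5.713e-06 = 63016 d
Total t = Σ t_i = 6.709e+05 days = 1837 years.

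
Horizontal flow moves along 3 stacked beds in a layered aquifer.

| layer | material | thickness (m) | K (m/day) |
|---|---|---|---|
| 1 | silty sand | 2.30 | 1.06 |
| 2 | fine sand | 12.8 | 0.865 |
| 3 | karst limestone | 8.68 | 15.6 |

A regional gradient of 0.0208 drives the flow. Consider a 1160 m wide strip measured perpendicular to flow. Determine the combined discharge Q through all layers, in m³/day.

3590

Flow is parallel to layering, so each bed carries its own Darcy discharge and the transmissivities add.
Σ(K_i·b_i) = 1.06×2.30 + 0.865×12.8 + 15.6×8.68 = 148.9 m²/day.
Hydraulic gradient i = 0.0208.
Q = Σ(K_i·b_i) · W · i = 148.9 × 1160 × 0.02080 = 3593 m³/day.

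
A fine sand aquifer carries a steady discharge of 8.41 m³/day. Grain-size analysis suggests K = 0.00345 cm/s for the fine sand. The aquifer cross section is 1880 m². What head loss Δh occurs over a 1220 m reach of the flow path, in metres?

Convert K: 0.00345 cm/s × 864 = 2.981 m/day.
From Q = K·A·i, i = Q / (K·A) = 8.41 / (2.981 × 1880) = 0.001501.
Head loss Δh = i · L = 0.001501 × 1220 = 1.831 m.

1.83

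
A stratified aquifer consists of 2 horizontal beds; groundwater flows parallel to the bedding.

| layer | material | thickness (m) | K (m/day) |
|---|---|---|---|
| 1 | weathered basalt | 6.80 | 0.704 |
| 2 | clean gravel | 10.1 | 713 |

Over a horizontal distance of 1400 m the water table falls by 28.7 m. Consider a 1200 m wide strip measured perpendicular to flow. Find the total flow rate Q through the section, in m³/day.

Flow is parallel to layering, so each bed carries its own Darcy discharge and the transmissivities add.
Σ(K_i·b_i) = 0.704×6.80 + 713×10.1 = 7206 m²/day.
Hydraulic gradient i = Δh / L = 28.7 / 1400 = 0.02050.
Q = Σ(K_i·b_i) · W · i = 7206 × 1200 × 0.02050 = 1.773e+05 m³/day.

177000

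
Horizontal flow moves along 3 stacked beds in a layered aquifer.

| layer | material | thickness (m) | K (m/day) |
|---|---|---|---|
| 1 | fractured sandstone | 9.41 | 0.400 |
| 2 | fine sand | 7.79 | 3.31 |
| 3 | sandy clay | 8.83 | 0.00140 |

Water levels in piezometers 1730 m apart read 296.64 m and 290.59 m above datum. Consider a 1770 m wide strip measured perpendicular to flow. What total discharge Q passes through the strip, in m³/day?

183

Flow is parallel to layering, so each bed carries its own Darcy discharge and the transmissivities add.
Σ(K_i·b_i) = 0.400×9.41 + 3.31×7.79 + 0.00140×8.83 = 29.56 m²/day.
Hydraulic gradient i = (296.64 − 290.59) / 1730 = 6.05 / 1730 = 0.003497.
Q = Σ(K_i·b_i) · W · i = 29.56 × 1770 × 0.003497 = 183.0 m³/day.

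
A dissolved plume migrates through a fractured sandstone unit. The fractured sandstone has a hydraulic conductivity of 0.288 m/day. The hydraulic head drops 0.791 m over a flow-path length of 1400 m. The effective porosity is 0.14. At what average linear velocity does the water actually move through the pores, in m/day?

0.00116

Hydraulic gradient i = Δh / L = 0.791 / 1400 = 0.0005650.
Darcy flux q = K · i = 0.2880 × 0.0005650 = 0.0001627 m/day.
Seepage velocity v = q / n_e = 0.0001627 / 0.14 = 0.001162 m/day.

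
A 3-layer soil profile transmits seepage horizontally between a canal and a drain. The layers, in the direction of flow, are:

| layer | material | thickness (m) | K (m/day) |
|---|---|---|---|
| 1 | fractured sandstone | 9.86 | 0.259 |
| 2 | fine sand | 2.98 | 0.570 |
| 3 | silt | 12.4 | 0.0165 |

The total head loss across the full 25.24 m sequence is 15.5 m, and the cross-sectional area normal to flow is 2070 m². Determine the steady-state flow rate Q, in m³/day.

40.4

Flow is perpendicular to layering, so the layers act in series and the equivalent K is the thickness-weighted harmonic mean.
Total thickness L = 9.86 + 2.98 + 12.4 = 25.24 m.
Σ(b_i/K_i) = 9.86/0.259 + 2.98/0.570 + 12.4/0.0165 = 794.8 d.
K_eq = L / Σ(b_i/K_i) = 25.24 / 794.8 = 0.03176 m/day.
Q = K_eq · A · (Δh/L) = 0.03176 × 2070 × (15.5/25.24) = 40.37 m³/day.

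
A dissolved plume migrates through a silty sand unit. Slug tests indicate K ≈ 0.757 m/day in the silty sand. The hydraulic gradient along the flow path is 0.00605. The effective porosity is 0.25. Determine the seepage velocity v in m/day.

Hydraulic gradient i = 0.00605.
Darcy flux q = K · i = 0.7570 × 0.006050 = 0.004580 m/day.
Seepage velocity v = q / n_e = 0.004580 / 0.25 = 0.01832 m/day.

0.0183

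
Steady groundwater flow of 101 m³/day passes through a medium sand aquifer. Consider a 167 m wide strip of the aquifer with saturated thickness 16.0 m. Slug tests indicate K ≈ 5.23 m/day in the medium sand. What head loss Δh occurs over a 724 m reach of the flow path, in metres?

Cross-sectional area A = 167 × 16.0 = 2672 m².
From Q = K·A·i, i = Q / (K·A) = 101 / (5.230 × 2672) = 0.007227.
Head loss Δh = i · L = 0.007227 × 724 = 5.233 m.

5.23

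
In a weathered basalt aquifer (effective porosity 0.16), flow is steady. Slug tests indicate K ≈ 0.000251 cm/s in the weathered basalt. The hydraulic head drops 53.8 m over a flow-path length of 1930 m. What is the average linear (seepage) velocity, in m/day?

0.0378

Convert K: 0.000251 cm/s × 864 = 0.2169 m/day.
Hydraulic gradient i = Δh / L = 53.8 / 1930 = 0.02788.
Darcy flux q = K · i = 0.2169 × 0.02788 = 0.006045 m/day.
Seepage velocity v = q / n_e = 0.006045 / 0.16 = 0.03778 m/day.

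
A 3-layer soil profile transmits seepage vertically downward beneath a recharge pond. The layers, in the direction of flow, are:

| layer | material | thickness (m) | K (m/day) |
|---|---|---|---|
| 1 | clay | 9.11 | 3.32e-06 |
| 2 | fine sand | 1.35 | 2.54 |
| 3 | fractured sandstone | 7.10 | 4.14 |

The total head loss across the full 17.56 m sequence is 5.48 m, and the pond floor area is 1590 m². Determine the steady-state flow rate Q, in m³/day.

0.00318

Flow is perpendicular to layering, so the layers act in series and the equivalent K is the thickness-weighted harmonic mean.
Total thickness L = 9.11 + 1.35 + 7.10 = 17.56 m.
Σ(b_i/K_i) = 9.11/3.32e-06 + 1.35/2.54 + 7.10/4.14 = 2.744e+06 d.
K_eq = L / Σ(b_i/K_i) = 17.56 / 2.744e+06 = 6.399e-06 m/day.
Q = K_eq · A · (Δh/L) = 6.399e-06 × 1590 × (5.48/17.56) = 0.003175 m³/day.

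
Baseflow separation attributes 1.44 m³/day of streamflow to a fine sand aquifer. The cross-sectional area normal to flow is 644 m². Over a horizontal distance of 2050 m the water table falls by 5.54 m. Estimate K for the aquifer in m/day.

Hydraulic gradient i = Δh / L = 5.54 / 2050 = 0.002702.
From Q = K·A·i, K = Q / (A·i) = 1.44 / (644.0 × 0.002702) = 0.8274 m/day.

0.827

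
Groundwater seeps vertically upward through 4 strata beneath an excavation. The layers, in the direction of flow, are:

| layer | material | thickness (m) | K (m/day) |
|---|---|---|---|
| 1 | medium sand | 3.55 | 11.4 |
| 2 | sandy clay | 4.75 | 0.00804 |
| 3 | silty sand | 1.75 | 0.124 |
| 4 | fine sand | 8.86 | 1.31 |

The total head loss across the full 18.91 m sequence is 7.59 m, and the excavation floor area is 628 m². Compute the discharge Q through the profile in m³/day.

7.79

Flow is perpendicular to layering, so the layers act in series and the equivalent K is the thickness-weighted harmonic mean.
Total thickness L = 3.55 + 4.75 + 1.75 + 8.86 = 18.91 m.
Σ(b_i/K_i) = 3.55/11.4 + 4.75/0.00804 + 1.75/0.124 + 8.86/1.31 = 612.0 d.
K_eq = L / Σ(b_i/K_i) = 18.91 / 612.0 = 0.03090 m/day.
Q = K_eq · A · (Δh/L) = 0.03090 × 628 × (7.59/18.91) = 7.789 m³/day.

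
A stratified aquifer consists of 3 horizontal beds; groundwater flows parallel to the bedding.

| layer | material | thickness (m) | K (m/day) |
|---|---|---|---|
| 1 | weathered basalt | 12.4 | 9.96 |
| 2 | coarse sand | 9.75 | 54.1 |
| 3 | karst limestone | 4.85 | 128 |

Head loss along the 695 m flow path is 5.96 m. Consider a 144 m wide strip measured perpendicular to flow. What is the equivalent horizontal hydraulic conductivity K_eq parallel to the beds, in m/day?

47.1

Flow is parallel to layering, so each bed carries its own Darcy discharge and the transmissivities add.
Σ(K_i·b_i) = 9.96×12.4 + 54.1×9.75 + 128×4.85 = 1272 m²/day.
Total thickness b = 27.00 m, so K_eq = Σ(K_i·b_i)/b = 47.10 m/day.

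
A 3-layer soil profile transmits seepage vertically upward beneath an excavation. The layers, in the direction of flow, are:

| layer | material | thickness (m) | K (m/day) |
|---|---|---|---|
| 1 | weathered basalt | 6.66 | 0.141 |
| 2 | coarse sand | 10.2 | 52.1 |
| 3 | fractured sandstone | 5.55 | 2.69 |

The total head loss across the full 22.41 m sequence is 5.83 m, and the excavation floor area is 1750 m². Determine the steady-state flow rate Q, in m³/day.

Flow is perpendicular to layering, so the layers act in series and the equivalent K is the thickness-weighted harmonic mean.
Total thickness L = 6.66 + 10.2 + 5.55 = 22.41 m.
Σ(b_i/K_i) = 6.66/0.141 + 10.2/52.1 + 5.55/2.69 = 49.49 d.
K_eq = L / Σ(b_i/K_i) = 22.41 / 49.49 = 0.4528 m/day.
Q = K_eq · A · (Δh/L) = 0.4528 × 1750 × (5.83/22.41) = 206.1 m³/day.

206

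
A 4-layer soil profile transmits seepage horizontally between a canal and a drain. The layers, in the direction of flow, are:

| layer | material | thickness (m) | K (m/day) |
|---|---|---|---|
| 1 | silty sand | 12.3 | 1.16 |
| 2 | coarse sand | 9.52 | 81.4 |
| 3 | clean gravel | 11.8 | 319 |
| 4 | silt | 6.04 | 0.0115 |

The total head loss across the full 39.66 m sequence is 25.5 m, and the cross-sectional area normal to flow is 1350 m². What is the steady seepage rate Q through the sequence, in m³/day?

Flow is perpendicular to layering, so the layers act in series and the equivalent K is the thickness-weighted harmonic mean.
Total thickness L = 12.3 + 9.52 + 11.8 + 6.04 = 39.66 m.
Σ(b_i/K_i) = 12.3/1.16 + 9.52/81.4 + 11.8/319 + 6.04/0.0115 = 536.0 d.
K_eq = L / Σ(b_i/K_i) = 39.66 / 536.0 = 0.07400 m/day.
Q = K_eq · A · (Δh/L) = 0.07400 × 1350 × (25.5/39.66) = 64.23 m³/day.

64.2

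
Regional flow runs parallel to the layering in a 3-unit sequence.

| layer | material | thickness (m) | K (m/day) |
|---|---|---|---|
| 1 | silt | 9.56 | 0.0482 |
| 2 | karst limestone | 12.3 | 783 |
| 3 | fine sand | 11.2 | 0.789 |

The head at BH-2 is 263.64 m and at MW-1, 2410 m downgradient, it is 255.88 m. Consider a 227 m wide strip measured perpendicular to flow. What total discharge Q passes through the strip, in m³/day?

Flow is parallel to layering, so each bed carries its own Darcy discharge and the transmissivities add.
Σ(K_i·b_i) = 0.0482×9.56 + 783×12.3 + 0.789×11.2 = 9640 m²/day.
Hydraulic gradient i = (263.64 − 255.88) / 2410 = 7.76 / 2410 = 0.003220.
Q = Σ(K_i·b_i) · W · i = 9640 × 227 × 0.003220 = 7046 m³/day.

7050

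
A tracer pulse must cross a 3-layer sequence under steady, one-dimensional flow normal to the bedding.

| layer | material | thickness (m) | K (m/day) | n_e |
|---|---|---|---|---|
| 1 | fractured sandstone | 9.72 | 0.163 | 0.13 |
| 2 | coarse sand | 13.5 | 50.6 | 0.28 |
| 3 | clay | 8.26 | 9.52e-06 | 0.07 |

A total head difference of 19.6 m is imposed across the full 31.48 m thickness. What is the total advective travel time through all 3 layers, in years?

With flow normal to the layers, continuity requires the same specific discharge q through every layer.
Σ(b_i/K_i) = 9.72/0.163 + 13.5/50.6 + 8.26/9.52e-06 = 8.677e+05 d.
q = Δh / Σ(b_i/K_i) = 19.6 / 8.677e+05 = 2.259e-05 m/day.
In each layer the seepage velocity is v_i = q/n_i, so the layer transit time is t_i = b_i·n_i / q:
  layer 1 (fractured sandstone): t_1 = 9.72 × 0.13 / 2.259e-05 = 55941 d
  layer 2 (coarse sand): t_2 = 13.5 × 0.28 / 2.259e-05 = 1.673e+05 d
  layer 3 (clay): t_3 = 8.26 × 0.07 / 2.259e-05 = 25597 d
Total t = Σ t_i = 2.489e+05 days = 681.4 years.

681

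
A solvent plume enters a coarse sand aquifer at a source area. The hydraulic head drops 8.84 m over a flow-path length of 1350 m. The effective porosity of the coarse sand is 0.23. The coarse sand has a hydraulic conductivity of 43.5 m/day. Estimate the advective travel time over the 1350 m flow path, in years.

2.98

Hydraulic gradient i = Δh / L = 8.84 / 1350 = 0.006548.
Darcy flux q = K · i = 43.50 × 0.006548 = 0.2848 m/day.
Seepage velocity v = q / n_e = 0.2848 / 0.23 = 1.238 m/day.
Travel time t = L / v = 1350 / 1.238 = 1090 days = 2.984 years.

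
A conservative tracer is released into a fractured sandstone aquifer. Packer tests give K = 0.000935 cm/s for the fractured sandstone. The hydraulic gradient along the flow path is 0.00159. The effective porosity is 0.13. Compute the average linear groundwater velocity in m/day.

Convert K: 0.000935 cm/s × 864 = 0.8078 m/day.
Hydraulic gradient i = 0.00159.
Darcy flux q = K · i = 0.8078 × 0.001590 = 0.001284 m/day.
Seepage velocity v = q / n_e = 0.001284 / 0.13 = 0.009881 m/day.

0.00988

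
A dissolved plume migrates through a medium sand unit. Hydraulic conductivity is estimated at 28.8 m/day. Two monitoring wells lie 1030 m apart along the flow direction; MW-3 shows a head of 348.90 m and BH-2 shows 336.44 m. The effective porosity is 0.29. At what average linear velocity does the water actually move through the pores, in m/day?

Hydraulic gradient i = (348.90 − 336.44) / 1030 = 12.46 / 1030 = 0.01210.
Darcy flux q = K · i = 28.80 × 0.01210 = 0.3484 m/day.
Seepage velocity v = q / n_e = 0.3484 / 0.29 = 1.201 m/day.

1.20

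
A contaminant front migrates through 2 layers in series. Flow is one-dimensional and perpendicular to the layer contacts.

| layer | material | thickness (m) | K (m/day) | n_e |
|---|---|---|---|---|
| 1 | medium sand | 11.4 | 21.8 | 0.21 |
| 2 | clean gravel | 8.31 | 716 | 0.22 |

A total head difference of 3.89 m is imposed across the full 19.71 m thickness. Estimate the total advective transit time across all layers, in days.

With flow normal to the layers, continuity requires the same specific discharge q through every layer.
Σ(b_i/K_i) = 11.4/21.8 + 8.31/716 = 0.5345 d.
q = Δh / Σ(b_i/K_i) = 3.89 / 0.5345 = 7.277 m/day.
In each layer the seepage velocity is v_i = q/n_i, so the layer transit time is t_i = b_i·n_i / q:
  layer 1 (medium sand): t_1 = 11.4 × 0.21 / 7.277 = 0.3290 d
  layer 2 (clean gravel): t_2 = 8.31 × 0.22 / 7.277 = 0.2512 d
Total t = Σ t_i = 0.5802 days.

0.580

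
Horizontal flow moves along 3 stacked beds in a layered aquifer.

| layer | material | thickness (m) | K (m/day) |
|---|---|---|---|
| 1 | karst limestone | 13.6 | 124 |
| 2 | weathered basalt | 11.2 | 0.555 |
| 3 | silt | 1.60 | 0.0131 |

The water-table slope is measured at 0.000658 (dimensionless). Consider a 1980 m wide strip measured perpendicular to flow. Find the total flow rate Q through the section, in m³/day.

2210

Flow is parallel to layering, so each bed carries its own Darcy discharge and the transmissivities add.
Σ(K_i·b_i) = 124×13.6 + 0.555×11.2 + 0.0131×1.60 = 1693 m²/day.
Hydraulic gradient i = 0.000658.
Q = Σ(K_i·b_i) · W · i = 1693 × 1980 × 0.0006580 = 2205 m³/day.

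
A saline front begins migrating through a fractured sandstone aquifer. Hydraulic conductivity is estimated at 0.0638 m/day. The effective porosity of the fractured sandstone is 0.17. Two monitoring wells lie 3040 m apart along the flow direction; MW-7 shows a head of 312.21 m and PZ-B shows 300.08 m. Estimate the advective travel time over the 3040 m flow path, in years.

Hydraulic gradient i = (312.21 − 300.08) / 3040 = 12.13 / 3040 = 0.003990.
Darcy flux q = K · i = 0.06380 × 0.003990 = 0.0002546 m/day.
Seepage velocity v = q / n_e = 0.0002546 / 0.17 = 0.001497 m/day.
Travel time t = L / v = 3040 / 0.001497 = 2.030e+06 days = 5558 years.

5560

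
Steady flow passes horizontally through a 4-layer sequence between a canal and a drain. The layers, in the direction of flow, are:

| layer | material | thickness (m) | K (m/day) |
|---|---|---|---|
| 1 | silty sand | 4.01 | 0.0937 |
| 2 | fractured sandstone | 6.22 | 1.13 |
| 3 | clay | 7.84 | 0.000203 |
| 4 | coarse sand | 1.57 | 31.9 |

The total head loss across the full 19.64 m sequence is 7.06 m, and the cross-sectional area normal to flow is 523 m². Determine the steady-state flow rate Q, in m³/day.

0.0955

Flow is perpendicular to layering, so the layers act in series and the equivalent K is the thickness-weighted harmonic mean.
Total thickness L = 4.01 + 6.22 + 7.84 + 1.57 = 19.64 m.
Σ(b_i/K_i) = 4.01/0.0937 + 6.22/1.13 + 7.84/0.000203 + 1.57/31.9 = 38669 d.
K_eq = L / Σ(b_i/K_i) = 19.64 / 38669 = 0.0005079 m/day.
Q = K_eq · A · (Δh/L) = 0.0005079 × 523 × (7.06/19.64) = 0.09549 m³/day.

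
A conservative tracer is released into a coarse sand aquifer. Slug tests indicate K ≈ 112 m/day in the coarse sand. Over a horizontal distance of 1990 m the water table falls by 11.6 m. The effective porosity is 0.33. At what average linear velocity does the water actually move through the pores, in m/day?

Hydraulic gradient i = Δh / L = 11.6 / 1990 = 0.005829.
Darcy flux q = K · i = 112.0 × 0.005829 = 0.6529 m/day.
Seepage velocity v = q / n_e = 0.6529 / 0.33 = 1.978 m/day.

1.98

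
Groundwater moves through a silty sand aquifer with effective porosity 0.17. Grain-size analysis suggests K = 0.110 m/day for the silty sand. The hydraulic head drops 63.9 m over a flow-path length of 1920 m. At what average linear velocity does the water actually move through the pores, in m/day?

0.0215

Hydraulic gradient i = Δh / L = 63.9 / 1920 = 0.03328.
Darcy flux q = K · i = 0.1100 × 0.03328 = 0.003661 m/day.
Seepage velocity v = q / n_e = 0.003661 / 0.17 = 0.02153 m/day.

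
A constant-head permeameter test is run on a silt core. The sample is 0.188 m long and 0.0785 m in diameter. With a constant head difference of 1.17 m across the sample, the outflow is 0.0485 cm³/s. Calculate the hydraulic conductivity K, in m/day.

0.139

Cross-sectional area A = π·(d/2)² = π × (0.0785/2)² = 0.004840 m².
Convert discharge: 0.0485 cm³/s = 4.850e-08 m³/s.
Darcy's law rearranged: K = Q·L / (A·Δh) = 4.850e-08 × 0.188 / (0.004840 × 1.17) = 1.610e-06 m/s = 0.1391 m/day.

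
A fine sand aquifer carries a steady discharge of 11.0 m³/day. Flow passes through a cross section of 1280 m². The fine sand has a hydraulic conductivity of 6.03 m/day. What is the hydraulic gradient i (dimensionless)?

From Q = K·A·i, i = Q / (K·A) = 11.0 / (6.030 × 1280) = 0.001425.

0.00143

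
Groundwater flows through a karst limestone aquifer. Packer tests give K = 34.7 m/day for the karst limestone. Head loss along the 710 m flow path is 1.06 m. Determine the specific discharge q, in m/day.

0.0518

Hydraulic gradient i = Δh / L = 1.06 / 710 = 0.001493.
Specific discharge q = K · i = 34.70 × 0.001493 = 0.05181 m/day.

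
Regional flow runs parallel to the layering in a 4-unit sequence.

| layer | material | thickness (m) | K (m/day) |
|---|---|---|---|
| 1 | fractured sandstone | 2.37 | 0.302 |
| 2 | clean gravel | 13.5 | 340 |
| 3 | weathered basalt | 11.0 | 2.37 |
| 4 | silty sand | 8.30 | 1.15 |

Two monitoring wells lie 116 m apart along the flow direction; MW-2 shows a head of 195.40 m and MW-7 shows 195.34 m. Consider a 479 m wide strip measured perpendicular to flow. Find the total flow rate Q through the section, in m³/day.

1150

Flow is parallel to layering, so each bed carries its own Darcy discharge and the transmissivities add.
Σ(K_i·b_i) = 0.302×2.37 + 340×13.5 + 2.37×11.0 + 1.15×8.30 = 4626 m²/day.
Hydraulic gradient i = (195.40 − 195.34) / 116 = 0.06 / 116 = 0.0005172.
Q = Σ(K_i·b_i) · W · i = 4626 × 479 × 0.0005172 = 1146 m³/day.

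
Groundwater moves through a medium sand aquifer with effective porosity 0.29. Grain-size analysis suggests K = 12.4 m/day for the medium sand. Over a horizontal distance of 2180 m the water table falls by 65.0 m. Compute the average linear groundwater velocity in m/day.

Hydraulic gradient i = Δh / L = 65.0 / 2180 = 0.02982.
Darcy flux q = K · i = 12.40 × 0.02982 = 0.3697 m/day.
Seepage velocity v = q / n_e = 0.3697 / 0.29 = 1.275 m/day.

1.27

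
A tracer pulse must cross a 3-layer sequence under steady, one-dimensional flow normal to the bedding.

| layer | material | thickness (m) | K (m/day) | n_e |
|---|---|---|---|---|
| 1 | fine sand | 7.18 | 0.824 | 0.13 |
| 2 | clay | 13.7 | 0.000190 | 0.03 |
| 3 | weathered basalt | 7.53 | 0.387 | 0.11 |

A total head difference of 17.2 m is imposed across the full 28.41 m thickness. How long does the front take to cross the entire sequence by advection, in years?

With flow normal to the layers, continuity requires the same specific discharge q through every layer.
Σ(b_i/K_i) = 7.18/0.824 + 13.7/0.000190 + 7.53/0.387 = 72133 d.
q = Δh / Σ(b_i/K_i) = 17.2 / 72133 = 0.0002384 m/day.
In each layer the seepage velocity is v_i = q/n_i, so the layer transit time is t_i = b_i·n_i / q:
  layer 1 (fine sand): t_1 = 7.18 × 0.13 / 0.0002384 = 3914 d
  layer 2 (clay): t_2 = 13.7 × 0.03 / 0.0002384 = 1724 d
  layer 3 (weathered basalt): t_3 = 7.53 × 0.11 / 0.0002384 = 3474 d
Total t = Σ t_i = 9112 days = 24.95 years.

24.9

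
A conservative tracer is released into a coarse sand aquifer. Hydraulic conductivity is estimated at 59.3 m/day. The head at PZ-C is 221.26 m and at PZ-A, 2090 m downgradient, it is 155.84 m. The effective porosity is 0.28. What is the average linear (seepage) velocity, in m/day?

Hydraulic gradient i = (221.26 − 155.84) / 2090 = 65.42 / 2090 = 0.03130.
Darcy flux q = K · i = 59.30 × 0.03130 = 1.856 m/day.
Seepage velocity v = q / n_e = 1.856 / 0.28 = 6.629 m/day.

6.63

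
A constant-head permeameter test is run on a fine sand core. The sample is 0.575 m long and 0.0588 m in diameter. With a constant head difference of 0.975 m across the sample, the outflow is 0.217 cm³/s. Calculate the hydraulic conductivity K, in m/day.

4.07

Cross-sectional area A = π·(d/2)² = π × (0.0588/2)² = 0.002715 m².
Convert discharge: 0.217 cm³/s = 2.170e-07 m³/s.
Darcy's law rearranged: K = Q·L / (A·Δh) = 2.170e-07 × 0.575 / (0.002715 × 0.975) = 4.713e-05 m/s = 4.072 m/day.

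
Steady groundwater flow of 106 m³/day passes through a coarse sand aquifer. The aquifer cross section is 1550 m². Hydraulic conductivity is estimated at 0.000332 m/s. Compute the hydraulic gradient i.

0.00238

Convert K: 0.000332 m/s × 86400 = 28.68 m/day.
From Q = K·A·i, i = Q / (K·A) = 106 / (28.68 × 1550) = 0.002384.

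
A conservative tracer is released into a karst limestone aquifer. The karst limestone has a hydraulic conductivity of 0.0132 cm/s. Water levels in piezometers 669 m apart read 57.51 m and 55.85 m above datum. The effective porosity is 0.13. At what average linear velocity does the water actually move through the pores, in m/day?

Convert K: 0.0132 cm/s × 864 = 11.40 m/day.
Hydraulic gradient i = (57.51 − 55.85) / 669 = 1.66 / 669 = 0.002481.
Darcy flux q = K · i = 11.40 × 0.002481 = 0.02830 m/day.
Seepage velocity v = q / n_e = 0.02830 / 0.13 = 0.2177 m/day.

0.218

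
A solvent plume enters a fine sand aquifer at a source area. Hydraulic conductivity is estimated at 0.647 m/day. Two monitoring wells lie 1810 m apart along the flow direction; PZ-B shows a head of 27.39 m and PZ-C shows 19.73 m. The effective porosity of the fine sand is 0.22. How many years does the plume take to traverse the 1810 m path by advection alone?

398

Hydraulic gradient i = (27.39 − 19.73) / 1810 = 7.66 / 1810 = 0.004232.
Darcy flux q = K · i = 0.6470 × 0.004232 = 0.002738 m/day.
Seepage velocity v = q / n_e = 0.002738 / 0.22 = 0.01245 m/day.
Travel time t = L / v = 1810 / 0.01245 = 1.454e+05 days = 398.2 years.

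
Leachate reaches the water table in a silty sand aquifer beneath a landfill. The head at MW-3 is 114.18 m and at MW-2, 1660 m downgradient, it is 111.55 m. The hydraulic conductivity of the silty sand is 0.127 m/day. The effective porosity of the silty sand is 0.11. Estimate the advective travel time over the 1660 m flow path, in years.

Hydraulic gradient i = (114.18 − 111.55) / 1660 = 2.63 / 1660 = 0.001584.
Darcy flux q = K · i = 0.1270 × 0.001584 = 0.0002012 m/day.
Seepage velocity v = q / n_e = 0.0002012 / 0.11 = 0.001829 m/day.
Travel time t = L / v = 1660 / 0.001829 = 9.075e+05 days = 2485 years.

2480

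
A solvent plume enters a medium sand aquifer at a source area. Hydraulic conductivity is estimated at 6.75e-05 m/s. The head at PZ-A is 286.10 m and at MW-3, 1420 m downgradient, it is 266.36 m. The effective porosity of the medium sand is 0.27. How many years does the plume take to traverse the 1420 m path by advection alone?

12.9

Convert K: 6.75e-05 m/s × 86400 = 5.832 m/day.
Hydraulic gradient i = (286.10 − 266.36) / 1420 = 19.74 / 1420 = 0.01390.
Darcy flux q = K · i = 5.832 × 0.01390 = 0.08107 m/day.
Seepage velocity v = q / n_e = 0.08107 / 0.27 = 0.3003 m/day.
Travel time t = L / v = 1420 / 0.3003 = 4729 days = 12.95 years.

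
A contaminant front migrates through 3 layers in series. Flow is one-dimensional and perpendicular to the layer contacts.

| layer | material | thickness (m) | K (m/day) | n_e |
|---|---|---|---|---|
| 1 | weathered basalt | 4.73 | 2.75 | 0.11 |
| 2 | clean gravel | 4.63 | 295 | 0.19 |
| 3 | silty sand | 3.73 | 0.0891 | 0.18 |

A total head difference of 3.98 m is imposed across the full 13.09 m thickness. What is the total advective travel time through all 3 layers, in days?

22.7

With flow normal to the layers, continuity requires the same specific discharge q through every layer.
Σ(b_i/K_i) = 4.73/2.75 + 4.63/295 + 3.73/0.0891 = 43.60 d.
q = Δh / Σ(b_i/K_i) = 3.98 / 43.60 = 0.09129 m/day.
In each layer the seepage velocity is v_i = q/n_i, so the layer transit time is t_i = b_i·n_i / q:
  layer 1 (weathered basalt): t_1 = 4.73 × 0.11 / 0.09129 = 5.700 d
  layer 2 (clean gravel): t_2 = 4.63 × 0.19 / 0.09129 = 9.637 d
  layer 3 (silty sand): t_3 = 3.73 × 0.18 / 0.09129 = 7.355 d
Total t = Σ t_i = 22.69 days.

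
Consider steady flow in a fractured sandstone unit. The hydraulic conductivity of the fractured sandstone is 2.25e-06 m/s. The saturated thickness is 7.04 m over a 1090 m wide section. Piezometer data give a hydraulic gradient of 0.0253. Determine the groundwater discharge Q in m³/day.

37.7

Convert K: 2.25e-06 m/s × 86400 = 0.1944 m/day.
Cross-sectional area A = 1090 × 7.04 = 7674 m².
Hydraulic gradient i = 0.0253.
Darcy's law: Q = K · A · i = 0.1944 × 7674 × 0.02530 = 37.74 m³/day.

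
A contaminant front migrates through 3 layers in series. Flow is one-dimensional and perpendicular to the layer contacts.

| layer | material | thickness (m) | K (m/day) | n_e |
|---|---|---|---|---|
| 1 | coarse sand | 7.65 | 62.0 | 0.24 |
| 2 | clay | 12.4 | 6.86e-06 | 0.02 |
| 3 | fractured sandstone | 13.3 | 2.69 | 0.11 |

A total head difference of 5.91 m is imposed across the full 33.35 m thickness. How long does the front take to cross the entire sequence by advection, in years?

2970

With flow normal to the layers, continuity requires the same specific discharge q through every layer.
Σ(b_i/K_i) = 7.65/62.0 + 12.4/6.86e-06 + 13.3/2.69 = 1.808e+06 d.
q = Δh / Σ(b_i/K_i) = 5.91 / 1.808e+06 = 3.270e-06 m/day.
In each layer the seepage velocity is v_i = q/n_i, so the layer transit time is t_i = b_i·n_i / q:
  layer 1 (coarse sand): t_1 = 7.65 × 0.24 / 3.270e-06 = 5.615e+05 d
  layer 2 (clay): t_2 = 12.4 × 0.02 / 3.270e-06 = 75851 d
  layer 3 (fractured sandstone): t_3 = 13.3 × 0.11 / 3.270e-06 = 4.475e+05 d
Total t = Σ t_i = 1.085e+06 days = 2970 years.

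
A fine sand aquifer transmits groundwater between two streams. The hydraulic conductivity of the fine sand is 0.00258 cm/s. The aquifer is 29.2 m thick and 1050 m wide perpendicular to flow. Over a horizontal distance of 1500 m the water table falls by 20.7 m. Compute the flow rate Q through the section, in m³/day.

Convert K: 0.00258 cm/s × 864 = 2.229 m/day.
Cross-sectional area A = 1050 × 29.2 = 30660 m².
Hydraulic gradient i = Δh / L = 20.7 / 1500 = 0.01380.
Darcy's law: Q = K · A · i = 2.229 × 30660 × 0.01380 = 943.2 m³/day.

943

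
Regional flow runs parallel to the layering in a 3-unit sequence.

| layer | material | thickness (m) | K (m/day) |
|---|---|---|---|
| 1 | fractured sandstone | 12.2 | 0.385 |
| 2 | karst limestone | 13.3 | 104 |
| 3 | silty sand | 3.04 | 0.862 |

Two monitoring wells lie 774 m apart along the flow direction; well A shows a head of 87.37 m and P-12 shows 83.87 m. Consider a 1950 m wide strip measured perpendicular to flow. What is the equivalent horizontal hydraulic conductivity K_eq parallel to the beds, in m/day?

48.7

Flow is parallel to layering, so each bed carries its own Darcy discharge and the transmissivities add.
Σ(K_i·b_i) = 0.385×12.2 + 104×13.3 + 0.862×3.04 = 1391 m²/day.
Total thickness b = 28.54 m, so K_eq = Σ(K_i·b_i)/b = 48.72 m/day.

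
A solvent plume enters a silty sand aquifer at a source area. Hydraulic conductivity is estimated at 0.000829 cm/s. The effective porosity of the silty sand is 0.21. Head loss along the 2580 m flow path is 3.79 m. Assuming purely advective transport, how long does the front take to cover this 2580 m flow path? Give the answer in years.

1410

Convert K: 0.000829 cm/s × 864 = 0.7163 m/day.
Hydraulic gradient i = Δh / L = 3.79 / 2580 = 0.001469.
Darcy flux q = K · i = 0.7163 × 0.001469 = 0.001052 m/day.
Seepage velocity v = q / n_e = 0.001052 / 0.21 = 0.005010 m/day.
Travel time t = L / v = 2580 / 0.005010 = 5.149e+05 days = 1410 years.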